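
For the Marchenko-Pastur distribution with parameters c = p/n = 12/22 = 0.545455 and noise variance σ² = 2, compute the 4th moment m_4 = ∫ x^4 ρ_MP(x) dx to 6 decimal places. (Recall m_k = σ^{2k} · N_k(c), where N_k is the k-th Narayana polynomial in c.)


E[X⁴] = σ⁸ (1 + 6c + 6c² + c³) (fourth MP moment). With σ² = 2 (so σ⁸ = 16) and c = 12/22 = 0.545455: E[X⁴] = 16 · (1 + 6·0.545455 + 6·(0.545455)² + (0.545455)³) = 16 · 6.220135.

So E[X^4] = 99.522164.


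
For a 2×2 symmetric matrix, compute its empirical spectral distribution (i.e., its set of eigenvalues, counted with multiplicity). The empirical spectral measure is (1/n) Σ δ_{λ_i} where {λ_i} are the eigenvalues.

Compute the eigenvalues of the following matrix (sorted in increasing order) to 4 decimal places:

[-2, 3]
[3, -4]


Since M is real symmetric, both eigenvalues are real; they are the roots of det(λI − M) = λ² − (tr M) λ + det M.
tr M = -2 + (-4) = -6.
det M = (-2)·(-4) − 3² = 8 − 9 = -1.
Characteristic polynomial: λ² + 6λ − 1 = 0.
Discriminant Δ = (tr M)² − 4·det M = 36 − (-4) = 40; √Δ = 6.324555.
λ = (tr M ± √Δ)/2 = (-6 ± 6.324555)/2, giving (tr M − √Δ)/2 = -6.1623 and (tr M + √Δ)/2 = 0.1623.

Eigenvalues sorted in increasing order: [-6.1623, 0.1623].


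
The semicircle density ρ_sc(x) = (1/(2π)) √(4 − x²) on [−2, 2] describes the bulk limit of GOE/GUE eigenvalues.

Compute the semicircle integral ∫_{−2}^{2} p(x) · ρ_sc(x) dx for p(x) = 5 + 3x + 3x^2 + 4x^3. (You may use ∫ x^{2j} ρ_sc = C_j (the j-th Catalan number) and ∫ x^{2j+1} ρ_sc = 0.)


Write p(x) = Σ a_i x^i, split into monomials and integrate each against ρ_sc separately.
Using ∫ x^{2j} ρ_sc = C_j = (1/(j+1)) C(2j, j) (Catalan numbers) and ∫ x^{2j+1} ρ_sc = 0 (odd monomials vanish by symmetry):
  i = 0 (even): a_0 · C_{0} = 5 · 1 = 5
  i = 1 (odd): ∫ x^1 ρ_sc = 0 (vanishes)
  i = 2 (even): a_2 · C_{1} = 3 · 1 = 3
  i = 3 (odd): ∫ x^3 ρ_sc = 0 (vanishes)

Summing the contributions: ∫_{−2}^{2} p(x) ρ_sc(x) dx = 5 + 3 = 8.


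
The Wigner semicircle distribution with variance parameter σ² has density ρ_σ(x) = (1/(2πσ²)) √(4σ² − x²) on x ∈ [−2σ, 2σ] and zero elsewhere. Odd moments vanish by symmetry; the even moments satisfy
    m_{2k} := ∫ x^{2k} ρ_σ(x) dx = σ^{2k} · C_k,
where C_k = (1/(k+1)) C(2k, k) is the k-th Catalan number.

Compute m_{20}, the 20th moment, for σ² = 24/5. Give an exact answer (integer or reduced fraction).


By the scaled semicircle moment identity, m_{2k} = σ^{2k} · C_k with k = 10.
C_10 = (1/(k+1)) · C(2k, k) = (1/11) · C(20, 10) = (1/11) · 184756 = 16796.
σ^{2k} = (σ²)^k = (24/5)^10 = 63403380965376/9765625.

Therefore m_{20} = σ^{20} · C_10 = (63403380965376/9765625) · 16796 = 1064923186694455296/9765625.


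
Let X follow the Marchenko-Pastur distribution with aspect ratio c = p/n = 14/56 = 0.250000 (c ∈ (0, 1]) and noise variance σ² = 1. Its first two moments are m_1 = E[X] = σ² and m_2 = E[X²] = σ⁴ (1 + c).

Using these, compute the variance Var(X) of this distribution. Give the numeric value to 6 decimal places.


m_1 = E[X] = σ² = 1, so m_1² = 1.
m_2 = E[X²] = σ⁴ (1 + c) = 1 · (1 + 0.250000) = 1 · 1.250000 = 1.250000.
(Note m_2 − m_1² simplifies to c · σ⁴ = 0.250000 · 1.)

Var(X) = m_2 − m_1² = 1.250000 − 1 = 0.250000.


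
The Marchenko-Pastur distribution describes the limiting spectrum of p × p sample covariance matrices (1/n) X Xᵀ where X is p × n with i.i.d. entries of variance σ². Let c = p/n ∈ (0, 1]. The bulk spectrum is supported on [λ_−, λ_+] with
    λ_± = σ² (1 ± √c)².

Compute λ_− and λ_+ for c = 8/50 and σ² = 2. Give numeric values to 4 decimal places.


c = 8/50 = 0.160000; √c = 0.400000.
λ_− = σ² (1 − √c)² = 2 · (1 − 0.400000)² = 2 · (0.600000)² = 0.720000.
λ_+ = σ² (1 + √c)² = 2 · (1 + 0.400000)² = 2 · (1.400000)² = 3.920000.

Rounded to 4 decimal places: λ_− ≈ 0.7200, λ_+ ≈ 3.9200.


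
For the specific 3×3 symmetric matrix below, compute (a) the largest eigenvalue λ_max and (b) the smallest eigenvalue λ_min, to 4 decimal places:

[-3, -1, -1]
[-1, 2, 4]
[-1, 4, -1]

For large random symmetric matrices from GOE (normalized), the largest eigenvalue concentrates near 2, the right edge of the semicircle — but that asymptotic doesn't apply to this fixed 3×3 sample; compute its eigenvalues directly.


Since M is real symmetric, all three eigenvalues are real; they are the roots of det(λI − M) = λ³ − (tr M) λ² + s λ − det M, where s is the sum of the principal 2×2 minors.
tr M = -3 + 2 + (-1) = -2.
s = ((-3)·2 − (-1)²) + ((-3)·(-1) − (-1)²) + (2·(-1) − 4²) = -7 + 2 + (-18) = -23.
det M (expand along row 1) = (-3)·(-18) − (-1)·5 + (-1)·(-2) = 61.
Characteristic polynomial: λ³ + 2λ² − 23λ − 61 = 0.
Substitute λ = y + (tr M)/3 = y − 0.666667 to remove the quadratic term: y³ + p·y + q = 0 with p = s − (tr M)²/3 = -24.333333 and q = −2(tr M)³/27 + (tr M)·s/3 − det M = -45.074074.
Three real roots ⇒ use the trigonometric (Viète) form: r = 2√(−p/3) = 5.696002, φ = arccos(3q/(p·r)) = arccos(0.975610) = 0.221313 rad.
y_k = r·cos(φ/3 − 2πk/3) for k = 0, 1, 2 gives y = 5.680510, -2.476682, -3.203829.
λ_k = y_k − 0.666667 gives λ = 5.0138, -3.1433, -3.8705 (check: the sum is -2.0000 = tr M).

Hence λ_max = 5.0138 and λ_min = -3.8705.


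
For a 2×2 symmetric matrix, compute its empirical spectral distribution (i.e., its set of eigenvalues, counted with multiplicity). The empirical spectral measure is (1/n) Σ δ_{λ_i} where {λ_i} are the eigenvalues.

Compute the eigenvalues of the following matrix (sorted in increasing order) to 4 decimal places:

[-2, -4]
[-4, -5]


Since M is real symmetric, both eigenvalues are real; they are the roots of det(λI − M) = λ² − (tr M) λ + det M.
tr M = -2 + (-5) = -7.
det M = (-2)·(-5) − (-4)² = 10 − 16 = -6.
Characteristic polynomial: λ² + 7λ − 6 = 0.
Discriminant Δ = (tr M)² − 4·det M = 49 − (-24) = 73; √Δ = 8.544004.
λ = (tr M ± √Δ)/2 = (-7 ± 8.544004)/2, giving (tr M − √Δ)/2 = -7.7720 and (tr M + √Δ)/2 = 0.7720.

Eigenvalues sorted in increasing order: [-7.7720, 0.7720].


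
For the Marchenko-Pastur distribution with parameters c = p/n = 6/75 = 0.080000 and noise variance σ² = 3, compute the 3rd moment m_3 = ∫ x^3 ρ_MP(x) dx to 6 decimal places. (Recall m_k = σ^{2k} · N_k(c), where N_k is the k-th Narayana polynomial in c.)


E[X³] = σ⁶ (1 + 3c + c²) (third MP moment). With σ² = 3 (so σ⁶ = 27) and c = 6/75 = 0.080000: E[X³] = 27 · (1 + 3·0.080000 + (0.080000)²) = 27 · 1.246400.

So E[X^3] = 33.652800.


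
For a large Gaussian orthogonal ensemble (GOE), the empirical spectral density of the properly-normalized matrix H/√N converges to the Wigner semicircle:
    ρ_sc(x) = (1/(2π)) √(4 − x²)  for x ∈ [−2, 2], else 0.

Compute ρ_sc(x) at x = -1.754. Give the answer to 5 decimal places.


ρ_sc(x) = (1/(2π)) √(4 − x²). With x = -1.754:
  4 − x² = 4 − (-1.754)² = 4 − 3.076516 = 0.923484.
  √(4 − x²) = 0.960981.
  1/(2π) = 0.159155.
  ρ_sc(-1.754) = 0.159155 · 0.960981 = 0.152945.

Rounded to 5 decimal places: ρ_sc(-1.754) ≈ 0.15294.


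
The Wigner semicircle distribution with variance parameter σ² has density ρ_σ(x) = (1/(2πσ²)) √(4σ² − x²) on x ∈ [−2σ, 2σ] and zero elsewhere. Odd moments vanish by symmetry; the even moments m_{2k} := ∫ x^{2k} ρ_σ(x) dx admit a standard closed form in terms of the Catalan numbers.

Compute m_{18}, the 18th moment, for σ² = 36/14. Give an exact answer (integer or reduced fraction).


By the scaled semicircle moment identity, m_{2k} = σ^{2k} · C_k with k = 9.
C_9 = (1/(k+1)) · C(2k, k) = (1/10) · C(18, 9) = (1/10) · 48620 = 4862.
σ^{2k} = (σ²)^k = (36/14)^9 = 198359290368/40353607.

Therefore m_{18} = σ^{18} · C_9 = (198359290368/40353607) · 4862 = 964422869769216/40353607.


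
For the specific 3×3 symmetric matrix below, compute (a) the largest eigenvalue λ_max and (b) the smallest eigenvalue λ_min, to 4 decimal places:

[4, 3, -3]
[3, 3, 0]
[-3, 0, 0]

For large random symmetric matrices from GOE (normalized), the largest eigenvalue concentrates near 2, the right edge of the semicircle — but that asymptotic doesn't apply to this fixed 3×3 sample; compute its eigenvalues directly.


Since M is real symmetric, all three eigenvalues are real; they are the roots of det(λI − M) = λ³ − (tr M) λ² + s λ − det M, where s is the sum of the principal 2×2 minors.
tr M = 4 + 3 + 0 = 7.
s = (4·3 − 3²) + (4·0 − (-3)²) + (3·0 − 0²) = 3 + (-9) + 0 = -6.
det M (expand along row 1) = 4·0 − 3·0 + (-3)·9 = -27.
Characteristic polynomial: λ³ − 7λ² − 6λ + 27 = 0.
Substitute λ = y + (tr M)/3 = y + 2.333333 to remove the quadratic term: y³ + p·y + q = 0 with p = s − (tr M)²/3 = -22.333333 and q = −2(tr M)³/27 + (tr M)·s/3 − det M = -12.407407.
Three real roots ⇒ use the trigonometric (Viète) form: r = 2√(−p/3) = 5.456902, φ = arccos(3q/(p·r)) = arccos(0.305424) = 1.260413 rad.
y_k = r·cos(φ/3 − 2πk/3) for k = 0, 1, 2 gives y = 4.982330, -0.563570, -4.418760.
λ_k = y_k + 2.333333 gives λ = 7.3157, 1.7698, -2.0854 (check: the sum is 7.0000 = tr M).

Hence λ_max = 7.3157 and λ_min = -2.0854.


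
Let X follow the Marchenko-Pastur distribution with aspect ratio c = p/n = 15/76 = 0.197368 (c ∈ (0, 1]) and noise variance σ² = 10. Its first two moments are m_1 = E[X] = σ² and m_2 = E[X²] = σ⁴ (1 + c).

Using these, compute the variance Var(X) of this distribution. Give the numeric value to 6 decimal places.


m_1 = E[X] = σ² = 10, so m_1² = 100.
m_2 = E[X²] = σ⁴ (1 + c) = 100 · (1 + 0.197368) = 100 · 1.197368 = 119.736842.
(Note m_2 − m_1² simplifies to c · σ⁴ = 0.197368 · 100.)

Var(X) = m_2 − m_1² = 119.736842 − 100 = 19.736842.


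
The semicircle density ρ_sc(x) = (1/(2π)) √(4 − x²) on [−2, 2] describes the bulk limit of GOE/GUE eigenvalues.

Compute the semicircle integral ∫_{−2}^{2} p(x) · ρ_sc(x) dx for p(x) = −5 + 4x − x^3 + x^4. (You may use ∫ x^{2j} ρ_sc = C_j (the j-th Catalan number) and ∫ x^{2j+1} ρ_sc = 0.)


Write p(x) = Σ a_i x^i, split into monomials and integrate each against ρ_sc separately.
Using ∫ x^{2j} ρ_sc = C_j = (1/(j+1)) C(2j, j) (Catalan numbers) and ∫ x^{2j+1} ρ_sc = 0 (odd monomials vanish by symmetry):
  i = 0 (even): a_0 · C_{0} = -5 · 1 = -5
  i = 1 (odd): ∫ x^1 ρ_sc = 0 (vanishes)
  i = 3 (odd): ∫ x^3 ρ_sc = 0 (vanishes)
  i = 4 (even): a_4 · C_{2} = 1 · 2 = 2

Summing the contributions: ∫_{−2}^{2} p(x) ρ_sc(x) dx = (-5) + 2 = -3.


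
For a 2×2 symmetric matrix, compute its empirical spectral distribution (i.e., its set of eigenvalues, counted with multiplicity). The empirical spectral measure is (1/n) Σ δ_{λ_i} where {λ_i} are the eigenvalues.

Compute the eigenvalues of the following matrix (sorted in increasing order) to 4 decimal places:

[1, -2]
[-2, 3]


Since M is real symmetric, both eigenvalues are real; they are the roots of det(λI − M) = λ² − (tr M) λ + det M.
tr M = 1 + 3 = 4.
det M = 1·3 − (-2)² = 3 − 4 = -1.
Characteristic polynomial: λ² − 4λ − 1 = 0.
Discriminant Δ = (tr M)² − 4·det M = 16 − (-4) = 20; √Δ = 4.472136.
λ = (tr M ± √Δ)/2 = (4 ± 4.472136)/2, giving (tr M − √Δ)/2 = -0.2361 and (tr M + √Δ)/2 = 4.2361.

Eigenvalues sorted in increasing order: [-0.2361, 4.2361].


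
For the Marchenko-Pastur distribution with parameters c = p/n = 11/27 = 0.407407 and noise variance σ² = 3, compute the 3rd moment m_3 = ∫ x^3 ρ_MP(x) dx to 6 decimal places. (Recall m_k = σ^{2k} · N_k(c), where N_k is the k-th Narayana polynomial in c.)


E[X³] = σ⁶ (1 + 3c + c²) (third MP moment). With σ² = 3 (so σ⁶ = 27) and c = 11/27 = 0.407407: E[X³] = 27 · (1 + 3·0.407407 + (0.407407)²) = 27 · 2.388203.

So E[X^3] = 64.481481.


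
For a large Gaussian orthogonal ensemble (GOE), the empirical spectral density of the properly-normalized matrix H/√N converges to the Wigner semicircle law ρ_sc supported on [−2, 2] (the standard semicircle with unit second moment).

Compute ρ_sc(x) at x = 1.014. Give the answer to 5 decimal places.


ρ_sc(x) = (1/(2π)) √(4 − x²). With x = 1.014:
  4 − x² = 4 − (1.014)² = 4 − 1.028196 = 2.971804.
  √(4 − x²) = 1.723892.
  1/(2π) = 0.159155.
  ρ_sc(1.014) = 0.159155 · 1.723892 = 0.274366.

Rounded to 5 decimal places: ρ_sc(1.014) ≈ 0.27437.


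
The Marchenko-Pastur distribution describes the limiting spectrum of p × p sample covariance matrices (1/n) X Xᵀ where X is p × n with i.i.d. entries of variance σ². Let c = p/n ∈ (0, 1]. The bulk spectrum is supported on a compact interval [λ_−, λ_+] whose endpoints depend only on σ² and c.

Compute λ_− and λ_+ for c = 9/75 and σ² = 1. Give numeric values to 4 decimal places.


c = 9/75 = 0.120000; √c = 0.346410.
λ_− = σ² (1 − √c)² = 1 · (1 − 0.346410)² = 1 · (0.653590)² = 0.427180.
λ_+ = σ² (1 + √c)² = 1 · (1 + 0.346410)² = 1 · (1.346410)² = 1.812820.

Rounded to 4 decimal places: λ_− ≈ 0.4272, λ_+ ≈ 1.8128.


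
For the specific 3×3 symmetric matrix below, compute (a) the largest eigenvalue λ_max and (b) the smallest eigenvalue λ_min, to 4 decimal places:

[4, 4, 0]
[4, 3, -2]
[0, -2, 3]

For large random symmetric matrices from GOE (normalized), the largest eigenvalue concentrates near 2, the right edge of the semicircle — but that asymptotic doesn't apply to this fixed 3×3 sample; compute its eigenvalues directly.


Since M is real symmetric, all three eigenvalues are real; they are the roots of det(λI − M) = λ³ − (tr M) λ² + s λ − det M, where s is the sum of the principal 2×2 minors.
tr M = 4 + 3 + 3 = 10.
s = (4·3 − 4²) + (4·3 − 0²) + (3·3 − (-2)²) = -4 + 12 + 5 = 13.
det M (expand along row 1) = 4·5 − 4·12 + 0·(-8) = -28.
Characteristic polynomial: λ³ − 10λ² + 13λ + 28 = 0.
Substitute λ = y + (tr M)/3 = y + 3.333333 to remove the quadratic term: y³ + p·y + q = 0 with p = s − (tr M)²/3 = -20.333333 and q = −2(tr M)³/27 + (tr M)·s/3 − det M = -2.740741.
Three real roots ⇒ use the trigonometric (Viète) form: r = 2√(−p/3) = 5.206833, φ = arccos(3q/(p·r)) = arccos(0.077662) = 1.493056 rad.
y_k = r·cos(φ/3 − 2πk/3) for k = 0, 1, 2 gives y = 4.575192, -0.134911, -4.440280.
λ_k = y_k + 3.333333 gives λ = 7.9085, 3.1984, -1.1069 (check: the sum is 10.0000 = tr M).

Hence λ_max = 7.9085 and λ_min = -1.1069.


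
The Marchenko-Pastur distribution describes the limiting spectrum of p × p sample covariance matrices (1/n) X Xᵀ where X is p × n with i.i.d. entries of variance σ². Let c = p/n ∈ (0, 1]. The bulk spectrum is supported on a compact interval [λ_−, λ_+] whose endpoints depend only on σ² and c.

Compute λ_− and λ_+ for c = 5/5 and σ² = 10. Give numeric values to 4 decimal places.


c = 5/5 = 1.000000; √c = 1.000000.
λ_− = σ² (1 − √c)² = 10 · (1 − 1.000000)² = 10 · (0.000000)² = 0.000000.
λ_+ = σ² (1 + √c)² = 10 · (1 + 1.000000)² = 10 · (2.000000)² = 40.000000.

Rounded to 4 decimal places: λ_− ≈ 0.0000, λ_+ ≈ 40.0000.


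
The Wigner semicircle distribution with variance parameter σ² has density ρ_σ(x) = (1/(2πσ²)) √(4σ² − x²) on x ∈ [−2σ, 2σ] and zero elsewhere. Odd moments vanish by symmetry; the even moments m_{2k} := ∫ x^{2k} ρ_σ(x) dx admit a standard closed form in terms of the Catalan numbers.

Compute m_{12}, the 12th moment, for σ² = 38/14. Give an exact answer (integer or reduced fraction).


By the scaled semicircle moment identity, m_{2k} = σ^{2k} · C_k with k = 6.
C_6 = (1/(k+1)) · C(2k, k) = (1/7) · C(12, 6) = (1/7) · 924 = 132.
σ^{2k} = (σ²)^k = (38/14)^6 = 47045881/117649.

Therefore m_{12} = σ^{12} · C_6 = (47045881/117649) · 132 = 6210056292/117649.


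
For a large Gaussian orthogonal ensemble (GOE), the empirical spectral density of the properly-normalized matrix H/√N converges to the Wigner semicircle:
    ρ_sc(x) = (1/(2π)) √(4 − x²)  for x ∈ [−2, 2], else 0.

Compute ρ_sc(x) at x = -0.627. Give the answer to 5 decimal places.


ρ_sc(x) = (1/(2π)) √(4 − x²). With x = -0.627:
  4 − x² = 4 − (-0.627)² = 4 − 0.393129 = 3.606871.
  √(4 − x²) = 1.899176.
  1/(2π) = 0.159155.
  ρ_sc(-0.627) = 0.159155 · 1.899176 = 0.302263.

Rounded to 5 decimal places: ρ_sc(-0.627) ≈ 0.30226.


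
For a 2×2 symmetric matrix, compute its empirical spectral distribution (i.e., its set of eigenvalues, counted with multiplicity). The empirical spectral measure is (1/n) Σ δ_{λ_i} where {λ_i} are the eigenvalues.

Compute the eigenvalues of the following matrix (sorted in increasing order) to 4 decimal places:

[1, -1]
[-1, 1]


Since M is real symmetric, both eigenvalues are real; they are the roots of det(λI − M) = λ² − (tr M) λ + det M.
tr M = 1 + 1 = 2.
det M = 1·1 − (-1)² = 1 − 1 = 0.
Characteristic polynomial: λ² − 2λ = 0.
Discriminant Δ = (tr M)² − 4·det M = 4 − 0 = 4; √Δ = 2.000000.
λ = (tr M ± √Δ)/2 = (2 ± 2.000000)/2, giving (tr M − √Δ)/2 = 0.0000 and (tr M + √Δ)/2 = 2.0000.

Eigenvalues sorted in increasing order: [0.0000, 2.0000].


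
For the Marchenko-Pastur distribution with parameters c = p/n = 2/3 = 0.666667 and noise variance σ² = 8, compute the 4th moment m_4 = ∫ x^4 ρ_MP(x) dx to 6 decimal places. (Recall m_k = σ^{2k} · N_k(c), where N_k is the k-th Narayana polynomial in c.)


E[X⁴] = σ⁸ (1 + 6c + 6c² + c³) (fourth MP moment). With σ² = 8 (so σ⁸ = 4096) and c = 2/3 = 0.666667: E[X⁴] = 4096 · (1 + 6·0.666667 + 6·(0.666667)² + (0.666667)³) = 4096 · 7.962963.

So E[X^4] = 32616.296296.


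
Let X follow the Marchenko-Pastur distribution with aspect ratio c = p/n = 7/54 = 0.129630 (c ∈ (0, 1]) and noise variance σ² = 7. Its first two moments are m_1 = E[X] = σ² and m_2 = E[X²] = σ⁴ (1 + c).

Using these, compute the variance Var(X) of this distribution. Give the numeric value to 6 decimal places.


m_1 = E[X] = σ² = 7, so m_1² = 49.
m_2 = E[X²] = σ⁴ (1 + c) = 49 · (1 + 0.129630) = 49 · 1.129630 = 55.351852.
(Note m_2 − m_1² simplifies to c · σ⁴ = 0.129630 · 49.)

Var(X) = m_2 − m_1² = 55.351852 − 49 = 6.351852.


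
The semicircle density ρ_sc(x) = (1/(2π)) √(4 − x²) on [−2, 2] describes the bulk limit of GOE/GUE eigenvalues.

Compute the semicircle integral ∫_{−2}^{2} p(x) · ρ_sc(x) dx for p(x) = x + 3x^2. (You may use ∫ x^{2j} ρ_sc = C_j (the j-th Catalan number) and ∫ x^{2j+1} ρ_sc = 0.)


Write p(x) = Σ a_i x^i, split into monomials and integrate each against ρ_sc separately.
Using ∫ x^{2j} ρ_sc = C_j = (1/(j+1)) C(2j, j) (Catalan numbers) and ∫ x^{2j+1} ρ_sc = 0 (odd monomials vanish by symmetry):
  i = 1 (odd): ∫ x^1 ρ_sc = 0 (vanishes)
  i = 2 (even): a_2 · C_{1} = 3 · 1 = 3

Summing the contributions: ∫_{−2}^{2} p(x) ρ_sc(x) dx = 3.


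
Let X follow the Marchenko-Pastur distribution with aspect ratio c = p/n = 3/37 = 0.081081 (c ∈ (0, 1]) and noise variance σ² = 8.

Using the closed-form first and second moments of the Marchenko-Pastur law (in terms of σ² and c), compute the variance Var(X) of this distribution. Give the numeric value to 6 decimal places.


Recall the MP moments m_1 = E[X] = σ² and m_2 = E[X²] = σ⁴ (1 + c).
m_1 = E[X] = σ² = 8, so m_1² = 64.
m_2 = E[X²] = σ⁴ (1 + c) = 64 · (1 + 0.081081) = 64 · 1.081081 = 69.189189.
(Note m_2 − m_1² simplifies to c · σ⁴ = 0.081081 · 64.)

Var(X) = m_2 − m_1² = 69.189189 − 64 = 5.189189.


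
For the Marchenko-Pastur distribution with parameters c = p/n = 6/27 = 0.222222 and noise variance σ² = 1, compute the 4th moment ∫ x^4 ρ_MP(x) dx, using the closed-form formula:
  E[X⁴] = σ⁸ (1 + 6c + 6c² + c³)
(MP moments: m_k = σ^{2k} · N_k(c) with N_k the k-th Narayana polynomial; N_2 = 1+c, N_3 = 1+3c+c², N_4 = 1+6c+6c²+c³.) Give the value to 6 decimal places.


E[X⁴] = σ⁸ (1 + 6c + 6c² + c³) (fourth MP moment). With σ² = 1 (so σ⁸ = 1) and c = 6/27 = 0.222222: E[X⁴] = 1 · (1 + 6·0.222222 + 6·(0.222222)² + (0.222222)³) = 1 · 2.640604.

So E[X^4] = 2.640604.


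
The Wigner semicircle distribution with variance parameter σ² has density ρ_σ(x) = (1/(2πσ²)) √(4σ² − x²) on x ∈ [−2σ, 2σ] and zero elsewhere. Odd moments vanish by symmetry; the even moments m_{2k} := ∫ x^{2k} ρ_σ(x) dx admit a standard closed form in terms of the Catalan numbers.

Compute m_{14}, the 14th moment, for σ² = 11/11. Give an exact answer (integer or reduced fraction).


By the scaled semicircle moment identity, m_{2k} = σ^{2k} · C_k with k = 7.
C_7 = (1/(k+1)) · C(2k, k) = (1/8) · C(14, 7) = (1/8) · 3432 = 429.
σ^{2k} = (σ²)^k = (11/11)^7 = 1.

Therefore m_{14} = σ^{14} · C_7 = 1 · 429 = 429.


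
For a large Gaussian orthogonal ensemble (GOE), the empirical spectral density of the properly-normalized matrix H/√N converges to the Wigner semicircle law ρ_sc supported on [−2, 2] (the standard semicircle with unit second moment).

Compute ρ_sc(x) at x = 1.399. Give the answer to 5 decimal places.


ρ_sc(x) = (1/(2π)) √(4 − x²). With x = 1.399:
  4 − x² = 4 − (1.399)² = 4 − 1.957201 = 2.042799.
  √(4 − x²) = 1.429265.
  1/(2π) = 0.159155.
  ρ_sc(1.399) = 0.159155 · 1.429265 = 0.227475.

Rounded to 5 decimal places: ρ_sc(1.399) ≈ 0.22747.


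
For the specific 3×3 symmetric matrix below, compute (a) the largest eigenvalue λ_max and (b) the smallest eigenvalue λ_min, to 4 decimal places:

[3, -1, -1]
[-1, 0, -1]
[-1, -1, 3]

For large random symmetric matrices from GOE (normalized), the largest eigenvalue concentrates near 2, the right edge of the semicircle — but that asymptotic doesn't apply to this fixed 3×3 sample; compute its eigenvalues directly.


Since M is real symmetric, all three eigenvalues are real; they are the roots of det(λI − M) = λ³ − (tr M) λ² + s λ − det M, where s is the sum of the principal 2×2 minors.
tr M = 3 + 0 + 3 = 6.
s = (3·0 − (-1)²) + (3·3 − (-1)²) + (0·3 − (-1)²) = -1 + 8 + (-1) = 6.
det M (expand along row 1) = 3·(-1) − (-1)·(-4) + (-1)·1 = -8.
Characteristic polynomial: λ³ − 6λ² + 6λ + 8 = 0.
Substitute λ = y + (tr M)/3 = y + 2.000000 to remove the quadratic term: y³ + p·y + q = 0 with p = s − (tr M)²/3 = -6.000000 and q = −2(tr M)³/27 + (tr M)·s/3 − det M = 4.000000.
Three real roots ⇒ use the trigonometric (Viète) form: r = 2√(−p/3) = 2.828427, φ = arccos(3q/(p·r)) = arccos(-0.707107) = 2.356194 rad.
y_k = r·cos(φ/3 − 2πk/3) for k = 0, 1, 2 gives y = 2.000000, 0.732051, -2.732051.
λ_k = y_k + 2.000000 gives λ = 4.0000, 2.7321, -0.7321 (check: the sum is 6.0000 = tr M).

Hence λ_max = 4.0000 and λ_min = -0.7321.


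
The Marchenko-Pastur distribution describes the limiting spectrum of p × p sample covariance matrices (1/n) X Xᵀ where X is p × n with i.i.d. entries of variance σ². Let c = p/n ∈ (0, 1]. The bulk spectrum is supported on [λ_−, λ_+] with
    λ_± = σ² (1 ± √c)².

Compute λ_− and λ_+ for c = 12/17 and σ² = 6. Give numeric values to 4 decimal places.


c = 12/17 = 0.705882; √c = 0.840168.
λ_− = σ² (1 − √c)² = 6 · (1 − 0.840168)² = 6 · (0.159832)² = 0.153278.
λ_+ = σ² (1 + √c)² = 6 · (1 + 0.840168)² = 6 · (1.840168)² = 20.317311.

Rounded to 4 decimal places: λ_− ≈ 0.1533, λ_+ ≈ 20.3173.


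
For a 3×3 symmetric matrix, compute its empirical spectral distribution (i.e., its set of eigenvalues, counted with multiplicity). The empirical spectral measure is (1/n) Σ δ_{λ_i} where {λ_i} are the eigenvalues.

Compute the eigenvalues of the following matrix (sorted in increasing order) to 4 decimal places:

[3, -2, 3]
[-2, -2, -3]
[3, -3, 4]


Since M is real symmetric, all three eigenvalues are real; they are the roots of det(λI − M) = λ³ − (tr M) λ² + s λ − det M, where s is the sum of the principal 2×2 minors.
tr M = 3 + (-2) + 4 = 5.
s = (3·(-2) − (-2)²) + (3·4 − 3²) + ((-2)·4 − (-3)²) = -10 + 3 + (-17) = -24.
det M (expand along row 1) = 3·(-17) − (-2)·1 + 3·12 = -13.
Characteristic polynomial: λ³ − 5λ² − 24λ + 13 = 0.
Substitute λ = y + (tr M)/3 = y + 1.666667 to remove the quadratic term: y³ + p·y + q = 0 with p = s − (tr M)²/3 = -32.333333 and q = −2(tr M)³/27 + (tr M)·s/3 − det M = -36.259259.
Three real roots ⇒ use the trigonometric (Viète) form: r = 2√(−p/3) = 6.565905, φ = arccos(3q/(p·r)) = arccos(0.512383) = 1.032838 rad.
y_k = r·cos(φ/3 − 2πk/3) for k = 0, 1, 2 gives y = 6.180611, -1.171094, -5.009517.
λ_k = y_k + 1.666667 gives λ = 7.8473, 0.4956, -3.3429 (check: the sum is 5.0000 = tr M).

Eigenvalues sorted in increasing order: [-3.3429, 0.4956, 7.8473].


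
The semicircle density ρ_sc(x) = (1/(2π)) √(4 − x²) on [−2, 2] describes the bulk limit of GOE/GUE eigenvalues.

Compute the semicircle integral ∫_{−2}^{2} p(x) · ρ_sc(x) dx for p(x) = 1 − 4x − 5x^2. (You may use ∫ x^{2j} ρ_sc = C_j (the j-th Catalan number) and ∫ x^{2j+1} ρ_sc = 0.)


Write p(x) = Σ a_i x^i, split into monomials and integrate each against ρ_sc separately.
Using ∫ x^{2j} ρ_sc = C_j = (1/(j+1)) C(2j, j) (Catalan numbers) and ∫ x^{2j+1} ρ_sc = 0 (odd monomials vanish by symmetry):
  i = 0 (even): a_0 · C_{0} = 1 · 1 = 1
  i = 1 (odd): ∫ x^1 ρ_sc = 0 (vanishes)
  i = 2 (even): a_2 · C_{1} = -5 · 1 = -5

Summing the contributions: ∫_{−2}^{2} p(x) ρ_sc(x) dx = 1 + (-5) = -4.


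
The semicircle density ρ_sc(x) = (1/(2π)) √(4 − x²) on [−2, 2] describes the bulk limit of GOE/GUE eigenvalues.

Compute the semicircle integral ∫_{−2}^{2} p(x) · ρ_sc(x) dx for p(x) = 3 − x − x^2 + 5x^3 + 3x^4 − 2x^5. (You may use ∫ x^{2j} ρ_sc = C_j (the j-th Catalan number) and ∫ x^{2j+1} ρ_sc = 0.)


Write p(x) = Σ a_i x^i, split into monomials and integrate each against ρ_sc separately.
Using ∫ x^{2j} ρ_sc = C_j = (1/(j+1)) C(2j, j) (Catalan numbers) and ∫ x^{2j+1} ρ_sc = 0 (odd monomials vanish by symmetry):
  i = 0 (even): a_0 · C_{0} = 3 · 1 = 3
  i = 1 (odd): ∫ x^1 ρ_sc = 0 (vanishes)
  i = 2 (even): a_2 · C_{1} = -1 · 1 = -1
  i = 3 (odd): ∫ x^3 ρ_sc = 0 (vanishes)
  i = 4 (even): a_4 · C_{2} = 3 · 2 = 6
  i = 5 (odd): ∫ x^5 ρ_sc = 0 (vanishes)

Summing the contributions: ∫_{−2}^{2} p(x) ρ_sc(x) dx = 3 + (-1) + 6 = 8.


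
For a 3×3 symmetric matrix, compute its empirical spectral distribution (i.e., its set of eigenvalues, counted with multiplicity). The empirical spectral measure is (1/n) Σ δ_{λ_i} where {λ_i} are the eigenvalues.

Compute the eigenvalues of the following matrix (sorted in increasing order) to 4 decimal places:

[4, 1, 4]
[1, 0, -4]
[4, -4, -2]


Since M is real symmetric, all three eigenvalues are real; they are the roots of det(λI − M) = λ³ − (tr M) λ² + s λ − det M, where s is the sum of the principal 2×2 minors.
tr M = 4 + 0 + (-2) = 2.
s = (4·0 − 1²) + (4·(-2) − 4²) + (0·(-2) − (-4)²) = -1 + (-24) + (-16) = -41.
det M (expand along row 1) = 4·(-16) − 1·14 + 4·(-4) = -94.
Characteristic polynomial: λ³ − 2λ² − 41λ + 94 = 0.
Substitute λ = y + (tr M)/3 = y + 0.666667 to remove the quadratic term: y³ + p·y + q = 0 with p = s − (tr M)²/3 = -42.333333 and q = −2(tr M)³/27 + (tr M)·s/3 − det M = 66.074074.
Three real roots ⇒ use the trigonometric (Viète) form: r = 2√(−p/3) = 7.512952, φ = arccos(3q/(p·r)) = arccos(-0.623246) = 2.243683 rad.
y_k = r·cos(φ/3 − 2πk/3) for k = 0, 1, 2 gives y = 5.507915, 1.671027, -7.178942.
λ_k = y_k + 0.666667 gives λ = 6.1746, 2.3377, -6.5123 (check: the sum is 2.0000 = tr M).

Eigenvalues sorted in increasing order: [-6.5123, 2.3377, 6.1746].


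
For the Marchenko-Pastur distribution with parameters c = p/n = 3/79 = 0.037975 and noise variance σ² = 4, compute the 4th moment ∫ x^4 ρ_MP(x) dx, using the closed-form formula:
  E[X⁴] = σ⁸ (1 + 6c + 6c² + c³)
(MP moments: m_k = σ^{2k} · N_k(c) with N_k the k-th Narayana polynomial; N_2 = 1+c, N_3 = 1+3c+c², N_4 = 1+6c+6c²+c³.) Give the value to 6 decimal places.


E[X⁴] = σ⁸ (1 + 6c + 6c² + c³) (fourth MP moment). With σ² = 4 (so σ⁸ = 256) and c = 3/79 = 0.037975: E[X⁴] = 256 · (1 + 6·0.037975 + 6·(0.037975)² + (0.037975)³) = 256 · 1.236555.

So E[X^4] = 316.558163.


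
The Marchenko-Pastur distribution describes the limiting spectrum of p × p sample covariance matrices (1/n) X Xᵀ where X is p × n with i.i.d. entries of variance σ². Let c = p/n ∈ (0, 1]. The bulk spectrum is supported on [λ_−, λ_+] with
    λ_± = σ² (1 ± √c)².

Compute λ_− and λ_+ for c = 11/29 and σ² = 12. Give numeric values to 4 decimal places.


c = 11/29 = 0.379310; √c = 0.615882.
λ_− = σ² (1 − √c)² = 12 · (1 − 0.615882)² = 12 · (0.384118)² = 1.770562.
λ_+ = σ² (1 + √c)² = 12 · (1 + 0.615882)² = 12 · (1.615882)² = 31.332886.

Rounded to 4 decimal places: λ_− ≈ 1.7706, λ_+ ≈ 31.3329.


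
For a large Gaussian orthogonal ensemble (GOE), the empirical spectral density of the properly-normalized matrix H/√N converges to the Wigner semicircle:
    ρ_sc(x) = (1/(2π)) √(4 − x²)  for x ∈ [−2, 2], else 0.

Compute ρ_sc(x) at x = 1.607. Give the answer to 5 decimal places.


ρ_sc(x) = (1/(2π)) √(4 − x²). With x = 1.607:
  4 − x² = 4 − (1.607)² = 4 − 2.582449 = 1.417551.
  √(4 − x²) = 1.190610.
  1/(2π) = 0.159155.
  ρ_sc(1.607) = 0.159155 · 1.190610 = 0.189491.

Rounded to 5 decimal places: ρ_sc(1.607) ≈ 0.18949.


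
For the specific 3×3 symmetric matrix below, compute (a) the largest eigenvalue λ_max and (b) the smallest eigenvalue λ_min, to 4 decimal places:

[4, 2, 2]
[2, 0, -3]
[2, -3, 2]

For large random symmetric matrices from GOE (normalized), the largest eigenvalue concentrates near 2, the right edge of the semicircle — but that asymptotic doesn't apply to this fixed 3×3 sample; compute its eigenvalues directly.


Since M is real symmetric, all three eigenvalues are real; they are the roots of det(λI − M) = λ³ − (tr M) λ² + s λ − det M, where s is the sum of the principal 2×2 minors.
tr M = 4 + 0 + 2 = 6.
s = (4·0 − 2²) + (4·2 − 2²) + (0·2 − (-3)²) = -4 + 4 + (-9) = -9.
det M (expand along row 1) = 4·(-9) − 2·10 + 2·(-6) = -68.
Characteristic polynomial: λ³ − 6λ² − 9λ + 68 = 0.
Substitute λ = y + (tr M)/3 = y + 2.000000 to remove the quadratic term: y³ + p·y + q = 0 with p = s − (tr M)²/3 = -21.000000 and q = −2(tr M)³/27 + (tr M)·s/3 − det M = 34.000000.
Three real roots ⇒ use the trigonometric (Viète) form: r = 2√(−p/3) = 5.291503, φ = arccos(3q/(p·r)) = arccos(-0.917914) = 2.733586 rad.
y_k = r·cos(φ/3 − 2πk/3) for k = 0, 1, 2 gives y = 3.242641, 2.000000, -5.242641.
λ_k = y_k + 2.000000 gives λ = 5.2426, 4.0000, -3.2426 (check: the sum is 6.0000 = tr M).

Hence λ_max = 5.2426 and λ_min = -3.2426.


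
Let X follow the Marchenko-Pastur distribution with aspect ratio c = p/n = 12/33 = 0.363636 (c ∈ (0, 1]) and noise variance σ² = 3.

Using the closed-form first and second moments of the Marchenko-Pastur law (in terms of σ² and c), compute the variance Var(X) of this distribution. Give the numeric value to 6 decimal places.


Recall the MP moments m_1 = E[X] = σ² and m_2 = E[X²] = σ⁴ (1 + c).
m_1 = E[X] = σ² = 3, so m_1² = 9.
m_2 = E[X²] = σ⁴ (1 + c) = 9 · (1 + 0.363636) = 9 · 1.363636 = 12.272727.
(Note m_2 − m_1² simplifies to c · σ⁴ = 0.363636 · 9.)

Var(X) = m_2 − m_1² = 12.272727 − 9 = 3.272727.


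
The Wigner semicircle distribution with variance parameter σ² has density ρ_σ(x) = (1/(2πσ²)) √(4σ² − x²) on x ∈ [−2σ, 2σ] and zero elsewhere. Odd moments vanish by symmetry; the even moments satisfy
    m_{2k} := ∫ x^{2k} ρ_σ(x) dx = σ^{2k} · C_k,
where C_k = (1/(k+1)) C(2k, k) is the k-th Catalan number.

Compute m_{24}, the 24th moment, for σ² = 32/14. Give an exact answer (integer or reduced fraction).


By the scaled semicircle moment identity, m_{2k} = σ^{2k} · C_k with k = 12.
C_12 = (1/(k+1)) · C(2k, k) = (1/13) · C(24, 12) = (1/13) · 2704156 = 208012.
σ^{2k} = (σ²)^k = (32/14)^12 = 281474976710656/13841287201.

Therefore m_{24} = σ^{24} · C_12 = (281474976710656/13841287201) · 208012 = 8364310407933853696/1977326743.


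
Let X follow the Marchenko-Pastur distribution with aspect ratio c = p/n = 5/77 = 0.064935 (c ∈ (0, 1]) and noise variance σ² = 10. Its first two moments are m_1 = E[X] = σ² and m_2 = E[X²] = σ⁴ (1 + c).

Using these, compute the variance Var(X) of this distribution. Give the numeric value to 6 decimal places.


m_1 = E[X] = σ² = 10, so m_1² = 100.
m_2 = E[X²] = σ⁴ (1 + c) = 100 · (1 + 0.064935) = 100 · 1.064935 = 106.493506.
(Note m_2 − m_1² simplifies to c · σ⁴ = 0.064935 · 100.)

Var(X) = m_2 − m_1² = 106.493506 − 100 = 6.493506.


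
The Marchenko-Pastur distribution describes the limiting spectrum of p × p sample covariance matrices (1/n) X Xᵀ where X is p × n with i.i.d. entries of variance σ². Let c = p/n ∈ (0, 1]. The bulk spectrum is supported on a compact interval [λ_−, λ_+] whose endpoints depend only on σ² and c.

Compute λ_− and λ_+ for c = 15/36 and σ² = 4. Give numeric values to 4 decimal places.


c = 15/36 = 0.416667; √c = 0.645497.
λ_− = σ² (1 − √c)² = 4 · (1 − 0.645497)² = 4 · (0.354503)² = 0.502689.
λ_+ = σ² (1 + √c)² = 4 · (1 + 0.645497)² = 4 · (1.645497)² = 10.830644.

Rounded to 4 decimal places: λ_− ≈ 0.5027, λ_+ ≈ 10.8306.


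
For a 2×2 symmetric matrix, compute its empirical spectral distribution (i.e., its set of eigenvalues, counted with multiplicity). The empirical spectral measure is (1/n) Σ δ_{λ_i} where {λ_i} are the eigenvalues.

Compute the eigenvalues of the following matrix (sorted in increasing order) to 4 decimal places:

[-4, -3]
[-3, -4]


Since M is real symmetric, both eigenvalues are real; they are the roots of det(λI − M) = λ² − (tr M) λ + det M.
tr M = -4 + (-4) = -8.
det M = (-4)·(-4) − (-3)² = 16 − 9 = 7.
Characteristic polynomial: λ² + 8λ + 7 = 0.
Discriminant Δ = (tr M)² − 4·det M = 64 − 28 = 36; √Δ = 6.000000.
λ = (tr M ± √Δ)/2 = (-8 ± 6.000000)/2, giving (tr M − √Δ)/2 = -7.0000 and (tr M + √Δ)/2 = -1.0000.

Eigenvalues sorted in increasing order: [-7.0000, -1.0000].


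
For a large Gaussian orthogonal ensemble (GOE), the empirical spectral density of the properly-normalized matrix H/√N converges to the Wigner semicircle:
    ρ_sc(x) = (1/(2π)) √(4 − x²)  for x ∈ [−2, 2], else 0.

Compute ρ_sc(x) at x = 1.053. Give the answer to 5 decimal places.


ρ_sc(x) = (1/(2π)) √(4 − x²). With x = 1.053:
  4 − x² = 4 − (1.053)² = 4 − 1.108809 = 2.891191.
  √(4 − x²) = 1.700350.
  1/(2π) = 0.159155.
  ρ_sc(1.053) = 0.159155 · 1.700350 = 0.270619.

Rounded to 5 decimal places: ρ_sc(1.053) ≈ 0.27062.


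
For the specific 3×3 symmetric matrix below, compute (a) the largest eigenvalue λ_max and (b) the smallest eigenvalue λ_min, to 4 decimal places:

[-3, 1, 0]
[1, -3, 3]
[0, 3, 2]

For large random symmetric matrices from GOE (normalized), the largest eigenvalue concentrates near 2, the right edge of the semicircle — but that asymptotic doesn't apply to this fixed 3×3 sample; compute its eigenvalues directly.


Since M is real symmetric, all three eigenvalues are real; they are the roots of det(λI − M) = λ³ − (tr M) λ² + s λ − det M, where s is the sum of the principal 2×2 minors.
tr M = -3 + (-3) + 2 = -4.
s = ((-3)·(-3) − 1²) + ((-3)·2 − 0²) + ((-3)·2 − 3²) = 8 + (-6) + (-15) = -13.
det M (expand along row 1) = (-3)·(-15) − 1·2 + 0·3 = 43.
Characteristic polynomial: λ³ + 4λ² − 13λ − 43 = 0.
Substitute λ = y + (tr M)/3 = y − 1.333333 to remove the quadratic term: y³ + p·y + q = 0 with p = s − (tr M)²/3 = -18.333333 and q = −2(tr M)³/27 + (tr M)·s/3 − det M = -20.925926.
Three real roots ⇒ use the trigonometric (Viète) form: r = 2√(−p/3) = 4.944132, φ = arccos(3q/(p·r)) = arccos(0.692587) = 0.805727 rad.
y_k = r·cos(φ/3 − 2πk/3) for k = 0, 1, 2 gives y = 4.766884, -1.247246, -3.519639.
λ_k = y_k − 1.333333 gives λ = 3.4336, -2.5806, -4.8530 (check: the sum is -4.0000 = tr M).

Hence λ_max = 3.4336 and λ_min = -4.8530.


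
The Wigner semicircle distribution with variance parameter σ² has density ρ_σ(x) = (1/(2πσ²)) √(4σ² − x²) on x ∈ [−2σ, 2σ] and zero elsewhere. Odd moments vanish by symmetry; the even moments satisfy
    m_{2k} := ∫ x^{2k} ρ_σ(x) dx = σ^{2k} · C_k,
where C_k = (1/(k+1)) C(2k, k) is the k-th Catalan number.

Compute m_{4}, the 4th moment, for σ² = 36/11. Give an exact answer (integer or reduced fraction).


By the scaled semicircle moment identity, m_{2k} = σ^{2k} · C_k with k = 2.
C_2 = (1/(k+1)) · C(2k, k) = (1/3) · C(4, 2) = (1/3) · 6 = 2.
σ^{2k} = (σ²)^k = (36/11)^2 = 1296/121.

Therefore m_{4} = σ^{4} · C_2 = (1296/121) · 2 = 2592/121.


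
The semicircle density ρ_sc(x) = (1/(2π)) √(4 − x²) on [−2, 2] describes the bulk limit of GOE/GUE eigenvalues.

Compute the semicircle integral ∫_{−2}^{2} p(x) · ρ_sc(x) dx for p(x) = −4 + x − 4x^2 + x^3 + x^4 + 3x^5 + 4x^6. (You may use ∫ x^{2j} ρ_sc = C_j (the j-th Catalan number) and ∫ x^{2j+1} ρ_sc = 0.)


Write p(x) = Σ a_i x^i, split into monomials and integrate each against ρ_sc separately.
Using ∫ x^{2j} ρ_sc = C_j = (1/(j+1)) C(2j, j) (Catalan numbers) and ∫ x^{2j+1} ρ_sc = 0 (odd monomials vanish by symmetry):
  i = 0 (even): a_0 · C_{0} = -4 · 1 = -4
  i = 1 (odd): ∫ x^1 ρ_sc = 0 (vanishes)
  i = 2 (even): a_2 · C_{1} = -4 · 1 = -4
  i = 3 (odd): ∫ x^3 ρ_sc = 0 (vanishes)
  i = 4 (even): a_4 · C_{2} = 1 · 2 = 2
  i = 5 (odd): ∫ x^5 ρ_sc = 0 (vanishes)
  i = 6 (even): a_6 · C_{3} = 4 · 5 = 20

Summing the contributions: ∫_{−2}^{2} p(x) ρ_sc(x) dx = (-4) + (-4) + 2 + 20 = 14.


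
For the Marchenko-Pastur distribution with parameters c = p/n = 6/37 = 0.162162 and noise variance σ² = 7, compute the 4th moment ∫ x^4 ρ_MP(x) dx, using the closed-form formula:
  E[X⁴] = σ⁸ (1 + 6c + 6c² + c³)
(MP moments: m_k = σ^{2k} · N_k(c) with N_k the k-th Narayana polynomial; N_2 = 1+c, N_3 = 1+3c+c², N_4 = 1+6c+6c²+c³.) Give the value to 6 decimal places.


E[X⁴] = σ⁸ (1 + 6c + 6c² + c³) (fourth MP moment). With σ² = 7 (so σ⁸ = 2401) and c = 6/37 = 0.162162: E[X⁴] = 2401 · (1 + 6·0.162162 + 6·(0.162162)² + (0.162162)³) = 2401 · 2.135017.

So E[X^4] = 5126.175054.


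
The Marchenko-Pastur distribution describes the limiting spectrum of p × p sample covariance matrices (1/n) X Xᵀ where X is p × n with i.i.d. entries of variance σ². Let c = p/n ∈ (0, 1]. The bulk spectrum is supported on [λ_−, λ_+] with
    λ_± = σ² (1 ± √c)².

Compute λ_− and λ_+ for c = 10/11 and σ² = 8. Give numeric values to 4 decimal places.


c = 10/11 = 0.909091; √c = 0.953463.
λ_− = σ² (1 − √c)² = 8 · (1 − 0.953463)² = 8 · (0.046537)² = 0.017326.
λ_+ = σ² (1 + √c)² = 8 · (1 + 0.953463)² = 8 · (1.953463)² = 30.528129.

Rounded to 4 decimal places: λ_− ≈ 0.0173, λ_+ ≈ 30.5281.


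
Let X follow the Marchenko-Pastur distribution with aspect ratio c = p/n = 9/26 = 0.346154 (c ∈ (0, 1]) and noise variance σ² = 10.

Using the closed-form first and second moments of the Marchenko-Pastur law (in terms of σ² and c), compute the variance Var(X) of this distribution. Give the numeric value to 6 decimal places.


Recall the MP moments m_1 = E[X] = σ² and m_2 = E[X²] = σ⁴ (1 + c).
m_1 = E[X] = σ² = 10, so m_1² = 100.
m_2 = E[X²] = σ⁴ (1 + c) = 100 · (1 + 0.346154) = 100 · 1.346154 = 134.615385.
(Note m_2 − m_1² simplifies to c · σ⁴ = 0.346154 · 100.)

Var(X) = m_2 − m_1² = 134.615385 − 100 = 34.615385.
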